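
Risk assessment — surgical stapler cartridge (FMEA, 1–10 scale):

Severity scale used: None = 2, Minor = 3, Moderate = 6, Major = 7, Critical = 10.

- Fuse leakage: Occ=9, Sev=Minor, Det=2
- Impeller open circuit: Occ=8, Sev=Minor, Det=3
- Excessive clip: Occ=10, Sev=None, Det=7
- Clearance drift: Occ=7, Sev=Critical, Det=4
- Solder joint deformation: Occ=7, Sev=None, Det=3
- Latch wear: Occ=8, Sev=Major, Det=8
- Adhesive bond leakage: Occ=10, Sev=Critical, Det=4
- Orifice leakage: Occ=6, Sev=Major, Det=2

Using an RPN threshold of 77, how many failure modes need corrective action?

5

RPN = Severity × Occurrence × Detection:
  Fuse leakage: 3 × 9 × 2 = 54
  Impeller open circuit: 3 × 8 × 3 = 72
  Excessive clip: 2 × 10 × 7 = 140
  Clearance drift: 10 × 7 × 4 = 280
  Solder joint deformation: 2 × 7 × 3 = 42
  Latch wear: 7 × 8 × 8 = 448
  Adhesive bond leakage: 10 × 10 × 4 = 400
  Orifice leakage: 7 × 6 × 2 = 84
Modes with RPN ≥ 77: Excessive clip (140), Clearance drift (280), Latch wear (448), Adhesive bond leakage (400), Orifice leakage (84) → 5.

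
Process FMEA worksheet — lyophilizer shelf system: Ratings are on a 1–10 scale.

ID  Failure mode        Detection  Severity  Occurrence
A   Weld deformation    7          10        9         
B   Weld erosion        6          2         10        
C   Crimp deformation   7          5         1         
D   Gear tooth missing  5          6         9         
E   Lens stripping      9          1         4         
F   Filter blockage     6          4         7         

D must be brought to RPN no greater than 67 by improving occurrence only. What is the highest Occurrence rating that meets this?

2

D: S=6, O=9, D=5 → current RPN = 270.
Fixed product = 30. Need 30 × O ≤ 67, so O ≤ 67/30 = 2.23.
Maximum integer Occurrence rating = 2 (gives RPN 60; O=3 would give 90 > 67).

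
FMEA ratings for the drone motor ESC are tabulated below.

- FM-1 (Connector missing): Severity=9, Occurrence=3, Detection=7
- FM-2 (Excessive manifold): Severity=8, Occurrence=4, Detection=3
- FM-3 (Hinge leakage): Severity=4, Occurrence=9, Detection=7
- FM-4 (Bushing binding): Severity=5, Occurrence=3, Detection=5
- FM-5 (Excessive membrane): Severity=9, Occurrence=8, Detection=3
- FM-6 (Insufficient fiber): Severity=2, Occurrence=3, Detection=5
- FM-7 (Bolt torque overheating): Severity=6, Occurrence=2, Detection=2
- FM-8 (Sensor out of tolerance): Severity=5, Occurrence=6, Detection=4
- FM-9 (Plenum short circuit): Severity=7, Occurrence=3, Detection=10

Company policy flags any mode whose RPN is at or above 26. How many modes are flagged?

RPN = Severity × Occurrence × Detection:
  FM-1: 9 × 3 × 7 = 189
  FM-2: 8 × 4 × 3 = 96
  FM-3: 4 × 9 × 7 = 252
  FM-4: 5 × 3 × 5 = 75
  FM-5: 9 × 8 × 3 = 216
  FM-6: 2 × 3 × 5 = 30
  FM-7: 6 × 2 × 2 = 24
  FM-8: 5 × 6 × 4 = 120
  FM-9: 7 × 3 × 10 = 210
Modes with RPN ≥ 26: FM-1 (189), FM-2 (96), FM-3 (252), FM-4 (75), FM-5 (216), FM-6 (30), FM-8 (120), FM-9 (210) → 8.

8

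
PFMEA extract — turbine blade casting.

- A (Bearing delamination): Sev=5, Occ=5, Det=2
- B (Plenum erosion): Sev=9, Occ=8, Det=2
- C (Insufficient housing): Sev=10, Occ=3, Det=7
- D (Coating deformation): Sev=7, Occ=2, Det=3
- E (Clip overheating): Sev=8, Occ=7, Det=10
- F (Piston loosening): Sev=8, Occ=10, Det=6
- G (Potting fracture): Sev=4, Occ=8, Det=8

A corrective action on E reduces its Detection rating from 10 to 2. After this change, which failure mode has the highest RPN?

F

RPN = Severity × Occurrence × Detection:
  A: 5 × 5 × 2 = 50
  B: 9 × 8 × 2 = 144
  C: 10 × 3 × 7 = 210
  D: 7 × 2 × 3 = 42
  E: 8 × 7 × 10 = 560
  F: 8 × 10 × 6 = 480
  G: 4 × 8 × 8 = 256
After action: E → 8 × 7 × 2 = 112.
Revised RPNs: F=480, G=256, C=210, B=144, E=112, A=50, D=42.
Highest is now F (480).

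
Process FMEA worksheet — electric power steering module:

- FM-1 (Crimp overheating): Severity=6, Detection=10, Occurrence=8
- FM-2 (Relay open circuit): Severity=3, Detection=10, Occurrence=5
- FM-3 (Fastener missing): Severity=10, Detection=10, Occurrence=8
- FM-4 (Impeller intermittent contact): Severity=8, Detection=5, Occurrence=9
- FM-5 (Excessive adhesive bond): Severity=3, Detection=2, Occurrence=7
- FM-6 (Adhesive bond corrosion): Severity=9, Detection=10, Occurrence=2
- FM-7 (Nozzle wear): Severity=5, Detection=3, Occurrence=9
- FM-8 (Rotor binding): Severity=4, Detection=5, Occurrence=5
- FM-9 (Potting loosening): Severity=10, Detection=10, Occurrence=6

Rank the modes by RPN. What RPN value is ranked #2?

600

RPN = Severity × Occurrence × Detection:
  FM-1: 6 × 8 × 10 = 480
  FM-2: 3 × 5 × 10 = 150
  FM-3: 10 × 8 × 10 = 800
  FM-4: 8 × 9 × 5 = 360
  FM-5: 3 × 7 × 2 = 42
  FM-6: 9 × 2 × 10 = 180
  FM-7: 5 × 9 × 3 = 135
  FM-8: 4 × 5 × 5 = 100
  FM-9: 10 × 6 × 10 = 600
Sorted descending: 800, 600, 480, 360, 180, 150, 135, 100, 42.
The second-highest RPN is 600 (FM-9).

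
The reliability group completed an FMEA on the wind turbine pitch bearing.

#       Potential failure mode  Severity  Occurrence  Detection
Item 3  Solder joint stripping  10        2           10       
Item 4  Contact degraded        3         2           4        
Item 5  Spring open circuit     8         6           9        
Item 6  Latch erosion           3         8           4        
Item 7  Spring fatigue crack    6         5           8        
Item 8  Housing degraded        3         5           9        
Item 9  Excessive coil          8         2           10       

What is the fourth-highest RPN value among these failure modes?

RPN = Severity × Occurrence × Detection:
  Item 3: 10 × 2 × 10 = 200
  Item 4: 3 × 2 × 4 = 24
  Item 5: 8 × 6 × 9 = 432
  Item 6: 3 × 8 × 4 = 96
  Item 7: 6 × 5 × 8 = 240
  Item 8: 3 × 5 × 9 = 135
  Item 9: 8 × 2 × 10 = 160
Sorted descending: 432, 240, 200, 160, 135, 96, 24.
The fourth-highest RPN is 160 (Item 9).

160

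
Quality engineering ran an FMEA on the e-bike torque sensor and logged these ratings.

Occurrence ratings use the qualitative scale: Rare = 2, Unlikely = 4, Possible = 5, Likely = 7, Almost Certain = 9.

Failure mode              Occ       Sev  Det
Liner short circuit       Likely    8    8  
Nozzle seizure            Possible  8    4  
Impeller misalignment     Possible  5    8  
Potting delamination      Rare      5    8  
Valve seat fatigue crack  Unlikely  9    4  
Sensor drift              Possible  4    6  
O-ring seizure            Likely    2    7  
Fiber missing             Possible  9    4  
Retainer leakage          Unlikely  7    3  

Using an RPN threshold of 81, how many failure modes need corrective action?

8

RPN = Severity × Occurrence × Detection:
  Liner short circuit: 8 × 7 × 8 = 448
  Nozzle seizure: 8 × 5 × 4 = 160
  Impeller misalignment: 5 × 5 × 8 = 200
  Potting delamination: 5 × 2 × 8 = 80
  Valve seat fatigue crack: 9 × 4 × 4 = 144
  Sensor drift: 4 × 5 × 6 = 120
  O-ring seizure: 2 × 7 × 7 = 98
  Fiber missing: 9 × 5 × 4 = 180
  Retainer leakage: 7 × 4 × 3 = 84
Modes with RPN ≥ 81: Liner short circuit (448), Nozzle seizure (160), Impeller misalignment (200), Valve seat fatigue crack (144), Sensor drift (120), O-ring seizure (98), Fiber missing (180), Retainer leakage (84) → 8.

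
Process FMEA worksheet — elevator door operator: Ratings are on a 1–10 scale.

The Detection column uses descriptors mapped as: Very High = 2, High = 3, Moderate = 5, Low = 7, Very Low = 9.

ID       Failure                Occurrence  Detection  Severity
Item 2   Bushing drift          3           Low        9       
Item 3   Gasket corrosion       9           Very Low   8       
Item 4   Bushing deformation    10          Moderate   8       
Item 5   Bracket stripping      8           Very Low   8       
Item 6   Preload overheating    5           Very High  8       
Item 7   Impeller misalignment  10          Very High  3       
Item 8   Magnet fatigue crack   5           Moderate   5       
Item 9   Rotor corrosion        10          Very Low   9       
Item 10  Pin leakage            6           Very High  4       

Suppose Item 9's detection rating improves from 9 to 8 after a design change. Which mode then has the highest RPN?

RPN = Severity × Occurrence × Detection:
  Item 2: 9 × 3 × 7 = 189
  Item 3: 8 × 9 × 9 = 648
  Item 4: 8 × 10 × 5 = 400
  Item 5: 8 × 8 × 9 = 576
  Item 6: 8 × 5 × 2 = 80
  Item 7: 3 × 10 × 2 = 60
  Item 8: 5 × 5 × 5 = 125
  Item 9: 9 × 10 × 9 = 810
  Item 10: 4 × 6 × 2 = 48
After action: Item 9 → 9 × 10 × 8 = 720.
Revised RPNs: Item 9=720, Item 3=648, Item 5=576, Item 4=400, Item 2=189, Item 8=125, Item 6=80, Item 7=60, Item 10=48.
Highest is now Item 9 (720).

Item 9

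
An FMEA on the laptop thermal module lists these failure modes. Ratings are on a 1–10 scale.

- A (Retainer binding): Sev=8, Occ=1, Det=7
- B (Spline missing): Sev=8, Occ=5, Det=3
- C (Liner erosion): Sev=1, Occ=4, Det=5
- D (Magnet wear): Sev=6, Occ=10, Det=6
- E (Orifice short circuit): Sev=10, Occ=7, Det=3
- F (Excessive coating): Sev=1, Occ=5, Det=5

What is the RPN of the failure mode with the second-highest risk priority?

210

RPN = Severity × Occurrence × Detection:
  A: 8 × 1 × 7 = 56
  B: 8 × 5 × 3 = 120
  C: 1 × 4 × 5 = 20
  D: 6 × 10 × 6 = 360
  E: 10 × 7 × 3 = 210
  F: 1 × 5 × 5 = 25
Sorted descending: 360, 210, 120, 56, 25, 20.
The second-highest RPN is 210 (E).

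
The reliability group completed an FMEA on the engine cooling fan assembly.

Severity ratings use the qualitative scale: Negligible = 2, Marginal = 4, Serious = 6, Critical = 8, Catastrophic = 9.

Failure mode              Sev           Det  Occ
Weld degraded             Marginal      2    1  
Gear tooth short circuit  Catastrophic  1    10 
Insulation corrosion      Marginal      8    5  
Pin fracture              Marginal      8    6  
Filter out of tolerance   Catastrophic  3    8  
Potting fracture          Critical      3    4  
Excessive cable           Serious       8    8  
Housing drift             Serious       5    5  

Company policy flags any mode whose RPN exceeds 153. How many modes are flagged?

RPN = Severity × Occurrence × Detection:
  Weld degraded: 4 × 1 × 2 = 8
  Gear tooth short circuit: 9 × 10 × 1 = 90
  Insulation corrosion: 4 × 5 × 8 = 160
  Pin fracture: 4 × 6 × 8 = 192
  Filter out of tolerance: 9 × 8 × 3 = 216
  Potting fracture: 8 × 4 × 3 = 96
  Excessive cable: 6 × 8 × 8 = 384
  Housing drift: 6 × 5 × 5 = 150
Modes with RPN > 153: Insulation corrosion (160), Pin fracture (192), Filter out of tolerance (216), Excessive cable (384) → 4.

4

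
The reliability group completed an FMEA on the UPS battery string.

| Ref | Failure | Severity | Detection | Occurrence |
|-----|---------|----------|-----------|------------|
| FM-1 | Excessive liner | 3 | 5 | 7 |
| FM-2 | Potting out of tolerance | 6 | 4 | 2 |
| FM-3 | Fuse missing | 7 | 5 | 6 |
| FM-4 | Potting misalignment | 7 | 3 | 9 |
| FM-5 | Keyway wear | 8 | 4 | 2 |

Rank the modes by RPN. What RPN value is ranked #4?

RPN = Severity × Occurrence × Detection:
  FM-1: 3 × 7 × 5 = 105
  FM-2: 6 × 2 × 4 = 48
  FM-3: 7 × 6 × 5 = 210
  FM-4: 7 × 9 × 3 = 189
  FM-5: 8 × 2 × 4 = 64
Sorted descending: 210, 189, 105, 64, 48.
The fourth-highest RPN is 64 (FM-5).

64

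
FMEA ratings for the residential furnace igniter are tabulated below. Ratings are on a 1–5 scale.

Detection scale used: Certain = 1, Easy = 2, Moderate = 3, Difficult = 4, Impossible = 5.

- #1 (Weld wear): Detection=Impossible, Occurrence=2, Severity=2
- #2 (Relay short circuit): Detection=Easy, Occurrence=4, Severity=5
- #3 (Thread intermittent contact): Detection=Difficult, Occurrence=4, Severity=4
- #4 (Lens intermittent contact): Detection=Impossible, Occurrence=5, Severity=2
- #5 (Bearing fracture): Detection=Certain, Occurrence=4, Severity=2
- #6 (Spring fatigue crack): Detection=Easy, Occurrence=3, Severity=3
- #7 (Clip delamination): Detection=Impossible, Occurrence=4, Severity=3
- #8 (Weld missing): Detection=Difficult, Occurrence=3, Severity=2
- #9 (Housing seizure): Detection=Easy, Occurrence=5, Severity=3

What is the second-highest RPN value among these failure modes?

RPN = Severity × Occurrence × Detection:
  #1: 2 × 2 × 5 = 20
  #2: 5 × 4 × 2 = 40
  #3: 4 × 4 × 4 = 64
  #4: 2 × 5 × 5 = 50
  #5: 2 × 4 × 1 = 8
  #6: 3 × 3 × 2 = 18
  #7: 3 × 4 × 5 = 60
  #8: 2 × 3 × 4 = 24
  #9: 3 × 5 × 2 = 30
Sorted descending: 64, 60, 50, 40, 30, 24, 20, 18, 8.
The second-highest RPN is 60 (#7).

60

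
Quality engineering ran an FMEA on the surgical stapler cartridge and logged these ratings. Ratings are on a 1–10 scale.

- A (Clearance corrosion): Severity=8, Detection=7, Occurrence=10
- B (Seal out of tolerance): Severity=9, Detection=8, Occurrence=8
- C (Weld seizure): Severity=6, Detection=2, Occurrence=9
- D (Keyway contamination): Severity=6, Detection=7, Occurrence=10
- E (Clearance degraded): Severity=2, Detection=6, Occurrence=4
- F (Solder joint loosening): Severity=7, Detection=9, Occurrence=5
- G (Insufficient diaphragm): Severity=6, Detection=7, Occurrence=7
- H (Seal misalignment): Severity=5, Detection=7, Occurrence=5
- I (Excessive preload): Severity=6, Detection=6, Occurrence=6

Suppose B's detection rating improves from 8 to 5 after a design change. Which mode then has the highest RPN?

A

RPN = Severity × Occurrence × Detection:
  A: 8 × 10 × 7 = 560
  B: 9 × 8 × 8 = 576
  C: 6 × 9 × 2 = 108
  D: 6 × 10 × 7 = 420
  E: 2 × 4 × 6 = 48
  F: 7 × 5 × 9 = 315
  G: 6 × 7 × 7 = 294
  H: 5 × 5 × 7 = 175
  I: 6 × 6 × 6 = 216
After action: B → 9 × 8 × 5 = 360.
Revised RPNs: A=560, D=420, B=360, F=315, G=294, I=216, H=175, C=108, E=48.
Highest is now A (560).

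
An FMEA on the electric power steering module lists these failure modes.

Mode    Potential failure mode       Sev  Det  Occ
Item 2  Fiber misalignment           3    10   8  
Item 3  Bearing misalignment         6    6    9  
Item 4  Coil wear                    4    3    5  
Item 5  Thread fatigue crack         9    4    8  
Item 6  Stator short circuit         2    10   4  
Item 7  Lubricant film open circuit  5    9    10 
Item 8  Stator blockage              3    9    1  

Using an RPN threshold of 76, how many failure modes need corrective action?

5

RPN = Severity × Occurrence × Detection:
  Item 2: 3 × 8 × 10 = 240
  Item 3: 6 × 9 × 6 = 324
  Item 4: 4 × 5 × 3 = 60
  Item 5: 9 × 8 × 4 = 288
  Item 6: 2 × 4 × 10 = 80
  Item 7: 5 × 10 × 9 = 450
  Item 8: 3 × 1 × 9 = 27
Modes with RPN ≥ 76: Item 2 (240), Item 3 (324), Item 5 (288), Item 6 (80), Item 7 (450) → 5.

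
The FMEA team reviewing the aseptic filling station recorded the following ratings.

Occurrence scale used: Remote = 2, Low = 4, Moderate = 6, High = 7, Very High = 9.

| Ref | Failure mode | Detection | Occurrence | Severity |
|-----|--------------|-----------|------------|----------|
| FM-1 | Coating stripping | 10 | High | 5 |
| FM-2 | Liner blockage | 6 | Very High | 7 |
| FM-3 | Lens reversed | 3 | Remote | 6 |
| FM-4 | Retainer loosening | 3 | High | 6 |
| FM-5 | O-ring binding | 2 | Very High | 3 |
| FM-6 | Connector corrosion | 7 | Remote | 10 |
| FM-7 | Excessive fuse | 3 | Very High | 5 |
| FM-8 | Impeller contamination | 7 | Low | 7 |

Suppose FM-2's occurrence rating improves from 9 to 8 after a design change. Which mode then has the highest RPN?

RPN = Severity × Occurrence × Detection:
  FM-1: 5 × 7 × 10 = 350
  FM-2: 7 × 9 × 6 = 378
  FM-3: 6 × 2 × 3 = 36
  FM-4: 6 × 7 × 3 = 126
  FM-5: 3 × 9 × 2 = 54
  FM-6: 10 × 2 × 7 = 140
  FM-7: 5 × 9 × 3 = 135
  FM-8: 7 × 4 × 7 = 196
After action: FM-2 → 7 × 8 × 6 = 336.
Revised RPNs: FM-1=350, FM-2=336, FM-8=196, FM-6=140, FM-7=135, FM-4=126, FM-5=54, FM-3=36.
Highest is now FM-1 (350).

FM-1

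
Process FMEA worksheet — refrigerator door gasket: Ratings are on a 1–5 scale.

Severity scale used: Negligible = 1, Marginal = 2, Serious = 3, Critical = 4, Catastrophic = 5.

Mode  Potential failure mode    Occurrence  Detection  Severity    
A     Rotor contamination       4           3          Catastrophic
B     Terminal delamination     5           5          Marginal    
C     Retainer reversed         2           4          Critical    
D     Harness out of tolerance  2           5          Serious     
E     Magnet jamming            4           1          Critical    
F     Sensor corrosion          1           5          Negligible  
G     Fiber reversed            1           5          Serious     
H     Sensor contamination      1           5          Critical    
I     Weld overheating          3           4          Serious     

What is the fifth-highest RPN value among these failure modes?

RPN = Severity × Occurrence × Detection:
  A: 5 × 4 × 3 = 60
  B: 2 × 5 × 5 = 50
  C: 4 × 2 × 4 = 32
  D: 3 × 2 × 5 = 30
  E: 4 × 4 × 1 = 16
  F: 1 × 1 × 5 = 5
  G: 3 × 1 × 5 = 15
  H: 4 × 1 × 5 = 20
  I: 3 × 3 × 4 = 36
Sorted descending: 60, 50, 36, 32, 30, 20, 16, 15, 5.
The fifth-highest RPN is 30 (D).

30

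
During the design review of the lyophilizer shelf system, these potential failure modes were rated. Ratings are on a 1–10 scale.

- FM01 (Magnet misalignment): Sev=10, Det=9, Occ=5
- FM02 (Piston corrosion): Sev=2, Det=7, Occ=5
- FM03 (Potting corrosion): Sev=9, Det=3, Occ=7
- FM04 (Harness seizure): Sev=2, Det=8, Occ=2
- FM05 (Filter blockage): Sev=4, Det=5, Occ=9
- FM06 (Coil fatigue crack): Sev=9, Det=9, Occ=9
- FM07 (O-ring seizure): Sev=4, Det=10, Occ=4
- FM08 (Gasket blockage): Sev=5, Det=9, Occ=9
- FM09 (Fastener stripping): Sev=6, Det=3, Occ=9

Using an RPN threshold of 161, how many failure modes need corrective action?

RPN = Severity × Occurrence × Detection:
  FM01: 10 × 5 × 9 = 450
  FM02: 2 × 5 × 7 = 70
  FM03: 9 × 7 × 3 = 189
  FM04: 2 × 2 × 8 = 32
  FM05: 4 × 9 × 5 = 180
  FM06: 9 × 9 × 9 = 729
  FM07: 4 × 4 × 10 = 160
  FM08: 5 × 9 × 9 = 405
  FM09: 6 × 9 × 3 = 162
Modes with RPN ≥ 161: FM01 (450), FM03 (189), FM05 (180), FM06 (729), FM08 (405), FM09 (162) → 6.

6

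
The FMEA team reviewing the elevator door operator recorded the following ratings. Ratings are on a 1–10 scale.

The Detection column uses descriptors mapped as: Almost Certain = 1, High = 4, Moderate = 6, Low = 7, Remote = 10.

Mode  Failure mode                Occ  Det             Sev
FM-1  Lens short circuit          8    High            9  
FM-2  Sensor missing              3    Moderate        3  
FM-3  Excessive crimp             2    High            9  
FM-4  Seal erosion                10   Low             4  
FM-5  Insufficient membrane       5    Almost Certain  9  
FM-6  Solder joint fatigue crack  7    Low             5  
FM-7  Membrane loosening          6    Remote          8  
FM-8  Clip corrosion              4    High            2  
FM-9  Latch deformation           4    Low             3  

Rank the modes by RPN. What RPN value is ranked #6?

72

RPN = Severity × Occurrence × Detection:
  FM-1: 9 × 8 × 4 = 288
  FM-2: 3 × 3 × 6 = 54
  FM-3: 9 × 2 × 4 = 72
  FM-4: 4 × 10 × 7 = 280
  FM-5: 9 × 5 × 1 = 45
  FM-6: 5 × 7 × 7 = 245
  FM-7: 8 × 6 × 10 = 480
  FM-8: 2 × 4 × 4 = 32
  FM-9: 3 × 4 × 7 = 84
Sorted descending: 480, 288, 280, 245, 84, 72, 54, 45, 32.
The sixth-highest RPN is 72 (FM-3).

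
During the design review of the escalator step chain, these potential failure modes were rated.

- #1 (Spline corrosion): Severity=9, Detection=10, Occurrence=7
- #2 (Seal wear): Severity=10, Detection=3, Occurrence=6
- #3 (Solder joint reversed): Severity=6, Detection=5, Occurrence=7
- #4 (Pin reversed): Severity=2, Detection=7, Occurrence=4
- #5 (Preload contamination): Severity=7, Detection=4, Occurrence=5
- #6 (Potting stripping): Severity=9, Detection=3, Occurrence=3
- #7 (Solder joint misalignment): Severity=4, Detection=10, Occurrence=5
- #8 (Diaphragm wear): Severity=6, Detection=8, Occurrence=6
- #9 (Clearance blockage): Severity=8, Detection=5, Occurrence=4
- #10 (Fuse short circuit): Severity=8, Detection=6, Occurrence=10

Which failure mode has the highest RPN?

#1

RPN = Severity × Occurrence × Detection:
  #1: 9 × 7 × 10 = 630
  #2: 10 × 6 × 3 = 180
  #3: 6 × 7 × 5 = 210
  #4: 2 × 4 × 7 = 56
  #5: 7 × 5 × 4 = 140
  #6: 9 × 3 × 3 = 81
  #7: 4 × 5 × 10 = 200
  #8: 6 × 6 × 8 = 288
  #9: 8 × 4 × 5 = 160
  #10: 8 × 10 × 6 = 480
Highest RPN is 630 → #1.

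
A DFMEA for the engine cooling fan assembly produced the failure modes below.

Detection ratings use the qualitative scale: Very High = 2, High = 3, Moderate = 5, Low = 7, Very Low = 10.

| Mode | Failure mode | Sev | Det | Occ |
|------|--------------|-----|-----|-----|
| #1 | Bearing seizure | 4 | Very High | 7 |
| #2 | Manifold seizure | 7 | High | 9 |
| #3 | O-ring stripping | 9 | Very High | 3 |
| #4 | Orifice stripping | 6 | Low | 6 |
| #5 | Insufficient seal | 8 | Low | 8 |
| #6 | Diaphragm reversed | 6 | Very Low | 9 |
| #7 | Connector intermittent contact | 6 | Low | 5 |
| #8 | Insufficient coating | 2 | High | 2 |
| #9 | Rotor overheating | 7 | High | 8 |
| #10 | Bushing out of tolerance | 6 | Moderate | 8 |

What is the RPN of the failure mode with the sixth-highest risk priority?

RPN = Severity × Occurrence × Detection:
  #1: 4 × 7 × 2 = 56
  #2: 7 × 9 × 3 = 189
  #3: 9 × 3 × 2 = 54
  #4: 6 × 6 × 7 = 252
  #5: 8 × 8 × 7 = 448
  #6: 6 × 9 × 10 = 540
  #7: 6 × 5 × 7 = 210
  #8: 2 × 2 × 3 = 12
  #9: 7 × 8 × 3 = 168
  #10: 6 × 8 × 5 = 240
Sorted descending: 540, 448, 252, 240, 210, 189, 168, 56, 54, 12.
The sixth-highest RPN is 189 (#2).

189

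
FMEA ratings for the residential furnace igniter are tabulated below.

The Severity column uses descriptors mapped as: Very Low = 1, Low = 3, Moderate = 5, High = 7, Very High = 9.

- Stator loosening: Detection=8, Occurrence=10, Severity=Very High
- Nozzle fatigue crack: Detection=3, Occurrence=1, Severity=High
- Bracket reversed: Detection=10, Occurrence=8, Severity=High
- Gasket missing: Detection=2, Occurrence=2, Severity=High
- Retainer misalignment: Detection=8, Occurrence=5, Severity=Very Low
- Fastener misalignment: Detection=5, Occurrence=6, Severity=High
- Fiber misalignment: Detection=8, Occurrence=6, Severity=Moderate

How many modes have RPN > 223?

RPN = Severity × Occurrence × Detection:
  Stator loosening: 9 × 10 × 8 = 720
  Nozzle fatigue crack: 7 × 1 × 3 = 21
  Bracket reversed: 7 × 8 × 10 = 560
  Gasket missing: 7 × 2 × 2 = 28
  Retainer misalignment: 1 × 5 × 8 = 40
  Fastener misalignment: 7 × 6 × 5 = 210
  Fiber misalignment: 5 × 6 × 8 = 240
Modes with RPN > 223: Stator loosening (720), Bracket reversed (560), Fiber misalignment (240) → 3.

3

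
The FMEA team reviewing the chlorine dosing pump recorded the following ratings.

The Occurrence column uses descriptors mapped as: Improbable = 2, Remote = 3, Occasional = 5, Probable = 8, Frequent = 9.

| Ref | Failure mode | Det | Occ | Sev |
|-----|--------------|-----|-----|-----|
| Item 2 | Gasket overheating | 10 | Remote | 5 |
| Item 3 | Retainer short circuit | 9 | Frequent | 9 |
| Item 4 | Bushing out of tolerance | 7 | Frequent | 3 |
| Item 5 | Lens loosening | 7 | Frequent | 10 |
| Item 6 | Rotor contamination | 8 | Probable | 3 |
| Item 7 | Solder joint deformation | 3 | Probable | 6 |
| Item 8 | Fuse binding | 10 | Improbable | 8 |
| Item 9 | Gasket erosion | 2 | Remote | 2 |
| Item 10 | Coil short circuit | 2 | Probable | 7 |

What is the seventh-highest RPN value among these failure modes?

144

RPN = Severity × Occurrence × Detection:
  Item 2: 5 × 3 × 10 = 150
  Item 3: 9 × 9 × 9 = 729
  Item 4: 3 × 9 × 7 = 189
  Item 5: 10 × 9 × 7 = 630
  Item 6: 3 × 8 × 8 = 192
  Item 7: 6 × 8 × 3 = 144
  Item 8: 8 × 2 × 10 = 160
  Item 9: 2 × 3 × 2 = 12
  Item 10: 7 × 8 × 2 = 112
Sorted descending: 729, 630, 192, 189, 160, 150, 144, 112, 12.
The seventh-highest RPN is 144 (Item 7).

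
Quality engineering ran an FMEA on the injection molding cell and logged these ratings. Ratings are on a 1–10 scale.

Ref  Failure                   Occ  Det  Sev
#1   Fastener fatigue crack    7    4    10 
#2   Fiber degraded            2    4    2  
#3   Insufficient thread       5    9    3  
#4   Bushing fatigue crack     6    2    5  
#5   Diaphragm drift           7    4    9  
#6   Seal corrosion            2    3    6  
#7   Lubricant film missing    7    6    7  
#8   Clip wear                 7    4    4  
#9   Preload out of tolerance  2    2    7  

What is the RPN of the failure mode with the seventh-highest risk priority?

RPN = Severity × Occurrence × Detection:
  #1: 10 × 7 × 4 = 280
  #2: 2 × 2 × 4 = 16
  #3: 3 × 5 × 9 = 135
  #4: 5 × 6 × 2 = 60
  #5: 9 × 7 × 4 = 252
  #6: 6 × 2 × 3 = 36
  #7: 7 × 7 × 6 = 294
  #8: 4 × 7 × 4 = 112
  #9: 7 × 2 × 2 = 28
Sorted descending: 294, 280, 252, 135, 112, 60, 36, 28, 16.
The seventh-highest RPN is 36 (#6).

36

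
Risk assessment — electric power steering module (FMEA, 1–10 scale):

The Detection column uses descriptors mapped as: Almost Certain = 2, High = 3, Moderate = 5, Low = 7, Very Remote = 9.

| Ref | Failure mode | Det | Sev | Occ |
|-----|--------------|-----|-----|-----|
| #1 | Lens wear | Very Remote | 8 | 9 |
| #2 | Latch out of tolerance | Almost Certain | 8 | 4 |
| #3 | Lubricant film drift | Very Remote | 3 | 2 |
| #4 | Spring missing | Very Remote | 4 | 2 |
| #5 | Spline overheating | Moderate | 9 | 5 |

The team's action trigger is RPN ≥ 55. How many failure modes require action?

RPN = Severity × Occurrence × Detection:
  #1: 8 × 9 × 9 = 648
  #2: 8 × 4 × 2 = 64
  #3: 3 × 2 × 9 = 54
  #4: 4 × 2 × 9 = 72
  #5: 9 × 5 × 5 = 225
Modes with RPN ≥ 55: #1 (648), #2 (64), #4 (72), #5 (225) → 4.

4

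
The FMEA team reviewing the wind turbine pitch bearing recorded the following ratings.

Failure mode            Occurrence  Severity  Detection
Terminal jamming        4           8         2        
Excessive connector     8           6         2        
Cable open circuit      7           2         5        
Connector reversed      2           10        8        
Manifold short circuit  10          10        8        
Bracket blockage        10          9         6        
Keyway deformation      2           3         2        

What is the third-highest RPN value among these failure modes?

RPN = Severity × Occurrence × Detection:
  Terminal jamming: 8 × 4 × 2 = 64
  Excessive connector: 6 × 8 × 2 = 96
  Cable open circuit: 2 × 7 × 5 = 70
  Connector reversed: 10 × 2 × 8 = 160
  Manifold short circuit: 10 × 10 × 8 = 800
  Bracket blockage: 9 × 10 × 6 = 540
  Keyway deformation: 3 × 2 × 2 = 12
Sorted descending: 800, 540, 160, 96, 70, 64, 12.
The third-highest RPN is 160 (Connector reversed).

160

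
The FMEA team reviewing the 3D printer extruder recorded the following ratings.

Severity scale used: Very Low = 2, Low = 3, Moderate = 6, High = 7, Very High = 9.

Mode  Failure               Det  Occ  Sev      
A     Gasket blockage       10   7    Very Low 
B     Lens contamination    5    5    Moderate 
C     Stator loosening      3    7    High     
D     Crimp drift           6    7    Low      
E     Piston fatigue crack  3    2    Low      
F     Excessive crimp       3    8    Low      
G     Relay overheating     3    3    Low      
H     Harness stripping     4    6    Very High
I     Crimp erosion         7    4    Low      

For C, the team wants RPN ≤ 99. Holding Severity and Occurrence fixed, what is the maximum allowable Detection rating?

2

C: S=7, O=7, D=3 → current RPN = 147.
Fixed product = 49. Need 49 × D ≤ 99, so D ≤ 99/49 = 2.02.
Maximum integer Detection rating = 2 (gives RPN 98; D=3 would give 147 > 99).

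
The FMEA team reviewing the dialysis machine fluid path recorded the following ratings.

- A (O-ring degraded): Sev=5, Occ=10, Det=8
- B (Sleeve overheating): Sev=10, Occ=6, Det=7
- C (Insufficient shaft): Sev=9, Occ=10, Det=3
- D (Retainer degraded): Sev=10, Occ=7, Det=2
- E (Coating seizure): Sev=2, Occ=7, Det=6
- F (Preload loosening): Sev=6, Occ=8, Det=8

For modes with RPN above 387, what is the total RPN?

RPN = Severity × Occurrence × Detection:
  A: 5 × 10 × 8 = 400
  B: 10 × 6 × 7 = 420
  C: 9 × 10 × 3 = 270
  D: 10 × 7 × 2 = 140
  E: 2 × 7 × 6 = 84
  F: 6 × 8 × 8 = 384
RPN > 387: A (400), B (420).
Sum: 400 + 420 = 820.

820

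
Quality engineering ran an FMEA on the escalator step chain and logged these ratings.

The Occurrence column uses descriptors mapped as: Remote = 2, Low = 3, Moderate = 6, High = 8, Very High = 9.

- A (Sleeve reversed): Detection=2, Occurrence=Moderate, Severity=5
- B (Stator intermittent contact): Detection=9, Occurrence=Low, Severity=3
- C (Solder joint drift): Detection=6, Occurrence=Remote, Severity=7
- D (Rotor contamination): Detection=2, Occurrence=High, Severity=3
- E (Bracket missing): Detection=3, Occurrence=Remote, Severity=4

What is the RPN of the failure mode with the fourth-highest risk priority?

48

RPN = Severity × Occurrence × Detection:
  A: 5 × 6 × 2 = 60
  B: 3 × 3 × 9 = 81
  C: 7 × 2 × 6 = 84
  D: 3 × 8 × 2 = 48
  E: 4 × 2 × 3 = 24
Sorted descending: 84, 81, 60, 48, 24.
The fourth-highest RPN is 48 (D).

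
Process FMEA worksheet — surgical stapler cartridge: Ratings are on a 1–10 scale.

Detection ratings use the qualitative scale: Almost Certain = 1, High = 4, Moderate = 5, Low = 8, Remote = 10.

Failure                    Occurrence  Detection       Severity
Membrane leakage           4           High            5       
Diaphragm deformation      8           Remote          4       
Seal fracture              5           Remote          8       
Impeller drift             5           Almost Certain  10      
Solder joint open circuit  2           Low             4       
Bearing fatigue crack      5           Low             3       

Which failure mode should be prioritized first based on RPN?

RPN = Severity × Occurrence × Detection:
  Membrane leakage: 5 × 4 × 4 = 80
  Diaphragm deformation: 4 × 8 × 10 = 320
  Seal fracture: 8 × 5 × 10 = 400
  Impeller drift: 10 × 5 × 1 = 50
  Solder joint open circuit: 4 × 2 × 8 = 64
  Bearing fatigue crack: 3 × 5 × 8 = 120
Highest RPN is 400 → Seal fracture.

Seal fracture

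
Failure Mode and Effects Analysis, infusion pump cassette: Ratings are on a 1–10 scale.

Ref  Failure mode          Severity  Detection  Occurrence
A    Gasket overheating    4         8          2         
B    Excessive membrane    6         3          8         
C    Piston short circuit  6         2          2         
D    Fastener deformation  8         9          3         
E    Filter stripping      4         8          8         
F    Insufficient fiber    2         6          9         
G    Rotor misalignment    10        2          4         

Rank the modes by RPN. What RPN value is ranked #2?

RPN = Severity × Occurrence × Detection:
  A: 4 × 2 × 8 = 64
  B: 6 × 8 × 3 = 144
  C: 6 × 2 × 2 = 24
  D: 8 × 3 × 9 = 216
  E: 4 × 8 × 8 = 256
  F: 2 × 9 × 6 = 108
  G: 10 × 4 × 2 = 80
Sorted descending: 256, 216, 144, 108, 80, 64, 24.
The second-highest RPN is 216 (D).

216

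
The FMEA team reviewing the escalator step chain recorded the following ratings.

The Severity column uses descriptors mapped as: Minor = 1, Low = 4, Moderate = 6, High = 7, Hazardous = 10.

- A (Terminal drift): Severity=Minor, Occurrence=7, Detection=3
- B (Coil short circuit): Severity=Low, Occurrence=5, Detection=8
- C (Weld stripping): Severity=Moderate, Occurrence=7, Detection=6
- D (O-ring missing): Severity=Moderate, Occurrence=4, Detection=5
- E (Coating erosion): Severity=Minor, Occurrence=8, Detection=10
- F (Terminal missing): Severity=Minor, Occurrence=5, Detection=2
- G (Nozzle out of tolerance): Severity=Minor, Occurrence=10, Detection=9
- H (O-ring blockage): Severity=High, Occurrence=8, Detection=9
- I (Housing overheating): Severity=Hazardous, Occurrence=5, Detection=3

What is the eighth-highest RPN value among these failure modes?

RPN = Severity × Occurrence × Detection:
  A: 1 × 7 × 3 = 21
  B: 4 × 5 × 8 = 160
  C: 6 × 7 × 6 = 252
  D: 6 × 4 × 5 = 120
  E: 1 × 8 × 10 = 80
  F: 1 × 5 × 2 = 10
  G: 1 × 10 × 9 = 90
  H: 7 × 8 × 9 = 504
  I: 10 × 5 × 3 = 150
Sorted descending: 504, 252, 160, 150, 120, 90, 80, 21, 10.
The eighth-highest RPN is 21 (A).

21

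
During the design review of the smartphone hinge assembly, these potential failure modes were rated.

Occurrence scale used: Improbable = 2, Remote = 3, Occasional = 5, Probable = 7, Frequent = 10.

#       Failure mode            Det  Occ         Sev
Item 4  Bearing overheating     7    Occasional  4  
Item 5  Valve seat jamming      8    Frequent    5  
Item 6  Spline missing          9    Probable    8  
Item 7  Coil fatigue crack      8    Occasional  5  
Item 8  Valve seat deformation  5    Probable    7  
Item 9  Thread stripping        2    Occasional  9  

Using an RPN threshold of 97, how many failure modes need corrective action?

5

RPN = Severity × Occurrence × Detection:
  Item 4: 4 × 5 × 7 = 140
  Item 5: 5 × 10 × 8 = 400
  Item 6: 8 × 7 × 9 = 504
  Item 7: 5 × 5 × 8 = 200
  Item 8: 7 × 7 × 5 = 245
  Item 9: 9 × 5 × 2 = 90
Modes with RPN ≥ 97: Item 4 (140), Item 5 (400), Item 6 (504), Item 7 (200), Item 8 (245) → 5.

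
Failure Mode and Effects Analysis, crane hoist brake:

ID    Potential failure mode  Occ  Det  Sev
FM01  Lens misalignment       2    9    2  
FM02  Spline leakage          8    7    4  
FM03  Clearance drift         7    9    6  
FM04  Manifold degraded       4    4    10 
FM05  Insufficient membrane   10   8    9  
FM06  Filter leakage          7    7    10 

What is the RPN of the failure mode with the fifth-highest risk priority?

160

RPN = Severity × Occurrence × Detection:
  FM01: 2 × 2 × 9 = 36
  FM02: 4 × 8 × 7 = 224
  FM03: 6 × 7 × 9 = 378
  FM04: 10 × 4 × 4 = 160
  FM05: 9 × 10 × 8 = 720
  FM06: 10 × 7 × 7 = 490
Sorted descending: 720, 490, 378, 224, 160, 36.
The fifth-highest RPN is 160 (FM04).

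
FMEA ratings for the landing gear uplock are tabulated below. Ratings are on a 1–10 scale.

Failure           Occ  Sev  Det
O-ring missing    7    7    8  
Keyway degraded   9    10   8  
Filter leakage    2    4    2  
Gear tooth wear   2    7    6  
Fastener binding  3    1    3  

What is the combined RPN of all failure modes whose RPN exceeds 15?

1212

RPN = Severity × Occurrence × Detection:
  O-ring missing: 7 × 7 × 8 = 392
  Keyway degraded: 10 × 9 × 8 = 720
  Filter leakage: 4 × 2 × 2 = 16
  Gear tooth wear: 7 × 2 × 6 = 84
  Fastener binding: 1 × 3 × 3 = 9
RPN > 15: O-ring missing (392), Keyway degraded (720), Filter leakage (16), Gear tooth wear (84).
Sum: 392 + 720 + 16 + 84 = 1212.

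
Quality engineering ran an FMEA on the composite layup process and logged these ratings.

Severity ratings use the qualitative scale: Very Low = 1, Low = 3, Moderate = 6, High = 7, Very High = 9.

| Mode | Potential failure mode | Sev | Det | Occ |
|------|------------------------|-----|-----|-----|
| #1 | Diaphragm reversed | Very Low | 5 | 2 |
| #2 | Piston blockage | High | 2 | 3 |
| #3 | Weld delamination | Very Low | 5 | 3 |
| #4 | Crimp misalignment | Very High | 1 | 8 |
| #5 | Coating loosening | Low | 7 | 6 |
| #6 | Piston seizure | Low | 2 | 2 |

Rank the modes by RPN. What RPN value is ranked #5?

RPN = Severity × Occurrence × Detection:
  #1: 1 × 2 × 5 = 10
  #2: 7 × 3 × 2 = 42
  #3: 1 × 3 × 5 = 15
  #4: 9 × 8 × 1 = 72
  #5: 3 × 6 × 7 = 126
  #6: 3 × 2 × 2 = 12
Sorted descending: 126, 72, 42, 15, 12, 10.
The fifth-highest RPN is 12 (#6).

12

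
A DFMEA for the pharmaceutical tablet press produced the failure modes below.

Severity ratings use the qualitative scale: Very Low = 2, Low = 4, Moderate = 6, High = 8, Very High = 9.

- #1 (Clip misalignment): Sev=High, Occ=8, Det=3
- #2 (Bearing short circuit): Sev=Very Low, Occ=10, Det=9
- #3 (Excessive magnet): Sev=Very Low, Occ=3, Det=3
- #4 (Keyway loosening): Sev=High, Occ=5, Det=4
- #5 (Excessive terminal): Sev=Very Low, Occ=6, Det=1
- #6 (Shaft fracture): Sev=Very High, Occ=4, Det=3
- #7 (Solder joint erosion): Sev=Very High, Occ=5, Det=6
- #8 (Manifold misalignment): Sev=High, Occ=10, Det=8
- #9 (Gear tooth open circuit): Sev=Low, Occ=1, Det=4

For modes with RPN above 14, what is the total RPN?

RPN = Severity × Occurrence × Detection:
  #1: 8 × 8 × 3 = 192
  #2: 2 × 10 × 9 = 180
  #3: 2 × 3 × 3 = 18
  #4: 8 × 5 × 4 = 160
  #5: 2 × 6 × 1 = 12
  #6: 9 × 4 × 3 = 108
  #7: 9 × 5 × 6 = 270
  #8: 8 × 10 × 8 = 640
  #9: 4 × 1 × 4 = 16
RPN > 14: #1 (192), #2 (180), #3 (18), #4 (160), #6 (108), #7 (270), #8 (640), #9 (16).
Sum: 192 + 180 + 18 + 160 + 108 + 270 + 640 + 16 = 1584.

1584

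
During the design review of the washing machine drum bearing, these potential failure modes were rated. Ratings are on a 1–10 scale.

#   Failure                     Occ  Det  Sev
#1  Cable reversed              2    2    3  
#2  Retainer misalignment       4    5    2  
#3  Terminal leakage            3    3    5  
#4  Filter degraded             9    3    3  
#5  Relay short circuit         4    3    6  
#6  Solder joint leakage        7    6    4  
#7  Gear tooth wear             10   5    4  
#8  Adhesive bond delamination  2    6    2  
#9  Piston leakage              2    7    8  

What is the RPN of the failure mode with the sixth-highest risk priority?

45

RPN = Severity × Occurrence × Detection:
  #1: 3 × 2 × 2 = 12
  #2: 2 × 4 × 5 = 40
  #3: 5 × 3 × 3 = 45
  #4: 3 × 9 × 3 = 81
  #5: 6 × 4 × 3 = 72
  #6: 4 × 7 × 6 = 168
  #7: 4 × 10 × 5 = 200
  #8: 2 × 2 × 6 = 24
  #9: 8 × 2 × 7 = 112
Sorted descending: 200, 168, 112, 81, 72, 45, 40, 24, 12.
The sixth-highest RPN is 45 (#3).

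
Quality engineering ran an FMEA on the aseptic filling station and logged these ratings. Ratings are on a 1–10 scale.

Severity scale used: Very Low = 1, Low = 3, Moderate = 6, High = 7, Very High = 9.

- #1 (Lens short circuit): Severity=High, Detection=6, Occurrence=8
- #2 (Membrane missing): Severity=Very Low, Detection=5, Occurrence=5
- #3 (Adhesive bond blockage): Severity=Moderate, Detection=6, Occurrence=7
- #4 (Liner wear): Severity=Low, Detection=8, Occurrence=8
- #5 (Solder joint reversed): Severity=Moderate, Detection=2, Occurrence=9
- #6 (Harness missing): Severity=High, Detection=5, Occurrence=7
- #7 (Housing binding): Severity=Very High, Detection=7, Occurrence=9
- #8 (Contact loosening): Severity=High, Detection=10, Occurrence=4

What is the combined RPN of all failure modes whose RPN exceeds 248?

RPN = Severity × Occurrence × Detection:
  #1: 7 × 8 × 6 = 336
  #2: 1 × 5 × 5 = 25
  #3: 6 × 7 × 6 = 252
  #4: 3 × 8 × 8 = 192
  #5: 6 × 9 × 2 = 108
  #6: 7 × 7 × 5 = 245
  #7: 9 × 9 × 7 = 567
  #8: 7 × 4 × 10 = 280
RPN > 248: #1 (336), #3 (252), #7 (567), #8 (280).
Sum: 336 + 252 + 567 + 280 = 1435.

1435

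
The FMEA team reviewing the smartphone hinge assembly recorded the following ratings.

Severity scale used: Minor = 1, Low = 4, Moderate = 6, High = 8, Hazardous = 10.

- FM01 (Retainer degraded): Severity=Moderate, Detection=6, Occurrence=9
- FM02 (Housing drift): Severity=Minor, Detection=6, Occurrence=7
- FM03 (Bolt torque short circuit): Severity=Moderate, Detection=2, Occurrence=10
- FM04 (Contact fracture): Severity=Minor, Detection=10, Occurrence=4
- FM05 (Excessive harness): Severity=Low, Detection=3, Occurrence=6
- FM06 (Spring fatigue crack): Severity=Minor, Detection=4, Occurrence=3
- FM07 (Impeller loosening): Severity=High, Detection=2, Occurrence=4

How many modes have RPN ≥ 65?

RPN = Severity × Occurrence × Detection:
  FM01: 6 × 9 × 6 = 324
  FM02: 1 × 7 × 6 = 42
  FM03: 6 × 10 × 2 = 120
  FM04: 1 × 4 × 10 = 40
  FM05: 4 × 6 × 3 = 72
  FM06: 1 × 3 × 4 = 12
  FM07: 8 × 4 × 2 = 64
Modes with RPN ≥ 65: FM01 (324), FM03 (120), FM05 (72) → 3.

3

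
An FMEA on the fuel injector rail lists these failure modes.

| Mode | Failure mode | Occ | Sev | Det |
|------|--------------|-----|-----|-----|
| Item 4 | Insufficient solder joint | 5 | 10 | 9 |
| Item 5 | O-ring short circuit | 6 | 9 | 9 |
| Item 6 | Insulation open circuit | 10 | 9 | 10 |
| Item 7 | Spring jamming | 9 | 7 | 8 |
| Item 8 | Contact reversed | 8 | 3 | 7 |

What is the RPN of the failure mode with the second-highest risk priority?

RPN = Severity × Occurrence × Detection:
  Item 4: 10 × 5 × 9 = 450
  Item 5: 9 × 6 × 9 = 486
  Item 6: 9 × 10 × 10 = 900
  Item 7: 7 × 9 × 8 = 504
  Item 8: 3 × 8 × 7 = 168
Sorted descending: 900, 504, 486, 450, 168.
The second-highest RPN is 504 (Item 7).

504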